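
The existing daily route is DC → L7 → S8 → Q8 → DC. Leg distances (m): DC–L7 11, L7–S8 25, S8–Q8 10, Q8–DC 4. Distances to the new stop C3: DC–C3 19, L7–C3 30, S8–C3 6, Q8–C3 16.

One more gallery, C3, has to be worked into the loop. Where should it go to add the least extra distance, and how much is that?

Insertion cost between consecutive stops i–j is d(i,C3) + d(C3,j) − d(i,j):
  between DC and L7: 19 + 30 − 11 = 38
  between L7 and S8: 30 + 6 − 25 = 11
  between S8 and Q8: 6 + 16 − 10 = 12
  between Q8 and DC: 16 + 19 − 4 = 31
Cheapest insertion is between L7 and S8, adding 11.
New total = 50 + 11 = 61.

+11 m — insert C3 between L7 and S8.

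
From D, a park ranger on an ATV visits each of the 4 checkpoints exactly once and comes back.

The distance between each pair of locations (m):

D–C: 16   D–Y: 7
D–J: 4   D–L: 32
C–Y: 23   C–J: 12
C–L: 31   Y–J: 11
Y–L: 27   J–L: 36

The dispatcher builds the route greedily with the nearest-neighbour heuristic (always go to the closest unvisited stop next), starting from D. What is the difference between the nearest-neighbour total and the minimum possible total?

D: J=4, Y=7, C=16, L=32 ⇒ J
J: Y=11, C=12, L=36 ⇒ Y
Y: C=23, L=27 ⇒ C
C: L=31 ⇒ L
NN route D → J → Y → C → L → D costs 101.
Optimal: D → Y → L → C → J → D costs 81 (by enumerating all 12 distinct tours).
Excess = 101 − 81 = 20.

Excess over optimum: 20 m.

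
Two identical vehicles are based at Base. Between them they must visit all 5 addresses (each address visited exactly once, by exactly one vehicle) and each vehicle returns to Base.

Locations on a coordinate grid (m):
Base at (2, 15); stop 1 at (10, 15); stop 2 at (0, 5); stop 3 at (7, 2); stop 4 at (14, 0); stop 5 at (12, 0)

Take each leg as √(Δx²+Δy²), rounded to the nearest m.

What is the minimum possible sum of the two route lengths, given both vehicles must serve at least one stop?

There are 2^4 − 1 = 15 ways to divide the 5 stops into two non-empty groups. For each, the best each vehicle can do is its own shortest tour through its group:
  {stop 1} + {stop 2, stop 3, stop 4, stop 5}: 16 + 44 = 60
  {stop 2} + {stop 1, stop 3, stop 4, stop 5}: 20 + 45 = 65
  {stop 1, stop 2} + {stop 3, stop 4, stop 5}: 32 + 40 = 72
  {stop 3} + {stop 1, stop 2, stop 4, stop 5}: 28 + 49 = 77
  {stop 1, stop 3} + {stop 2, stop 4, stop 5}: 35 + 44 = 79
  {stop 2, stop 3} + {stop 1, stop 4, stop 5}: 32 + 44 = 76
  … (15 splits in total)
Best: vehicle 1 Base → stop 1 → Base = 16; vehicle 2 Base → stop 2 → stop 3 → stop 5 → stop 4 → Base = 44; combined 60.

Minimum combined distance: 60 m.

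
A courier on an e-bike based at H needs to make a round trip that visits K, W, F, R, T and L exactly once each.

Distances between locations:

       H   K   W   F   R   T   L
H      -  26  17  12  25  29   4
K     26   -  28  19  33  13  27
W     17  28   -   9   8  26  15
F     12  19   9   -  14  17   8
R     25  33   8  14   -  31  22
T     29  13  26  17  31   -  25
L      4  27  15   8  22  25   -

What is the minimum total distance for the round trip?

H - K - W - F - R - T - L - H: 26+28+9+14+31+25+4 = 137
H - K - W - F - R - L - T - H: 26+28+9+14+22+25+29 = 153
H - K - W - F - T - R - L - H: 26+28+9+17+31+22+4 = 137
H - K - W - F - T - L - R - H: 26+28+9+17+25+22+25 = 152
H - K - W - F - L - R - T - H: 26+28+9+8+22+31+29 = 153
H - K - W - F - L - T - R - H: 26+28+9+8+25+31+25 = 152
H - K - W - R - F - T - L - H: 26+28+8+14+17+25+4 = 122
H - K - W - R - F - L - T - H: 26+28+8+14+8+25+29 = 138
… (352 more)
H - K - T - F - R - W - L - H: 26+13+17+14+8+15+4 = 97  ← best
The minimum is 97.
One optimal route: H → K → T → F → R → W → L → H (or its reverse).

Minimum total distance: 97.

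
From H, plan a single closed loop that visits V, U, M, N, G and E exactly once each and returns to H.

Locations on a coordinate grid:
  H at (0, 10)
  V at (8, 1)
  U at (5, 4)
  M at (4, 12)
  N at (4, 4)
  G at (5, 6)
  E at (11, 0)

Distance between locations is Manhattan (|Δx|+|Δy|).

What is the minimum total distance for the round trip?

Shortest round trip = 46.

With 6 stops there are 6!/2 = 360 distinct round trips (a route and its reverse cost the same).
H - V - U - M - N - G - E - H: 17+6+9+8+3+12+21 = 76
H - V - U - M - N - E - G - H: 17+6+9+8+11+12+9 = 72
H - V - U - M - G - N - E - H: 17+6+9+7+3+11+21 = 74
H - V - U - M - G - E - N - H: 17+6+9+7+12+11+10 = 72
H - V - U - M - E - N - G - H: 17+6+9+19+11+3+9 = 74
H - V - U - M - E - G - N - H: 17+6+9+19+12+3+10 = 76
H - V - U - N - M - G - E - H: 17+6+1+8+7+12+21 = 72
H - V - U - N - M - E - G - H: 17+6+1+8+19+12+9 = 72
… (352 more)
H - M - N - V - E - U - G - H: 6+8+7+4+10+2+9 = 46  ← best
The minimum is 46.
One optimal route: H → M → N → V → E → U → G → H (or its reverse).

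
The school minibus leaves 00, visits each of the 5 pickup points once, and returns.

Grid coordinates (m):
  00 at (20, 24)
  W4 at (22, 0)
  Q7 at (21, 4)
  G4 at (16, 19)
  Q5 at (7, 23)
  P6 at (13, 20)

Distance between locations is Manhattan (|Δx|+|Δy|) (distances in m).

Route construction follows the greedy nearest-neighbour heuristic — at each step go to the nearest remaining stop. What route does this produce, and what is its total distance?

Total distance 86 m via the nearest-neighbour route 00 → G4 → P6 → Q5 → Q7 → W4 → 00.

00 → [G4:9 / P6:11 / Q5:14 / Q7:21 / W4:26] → G4 (9)
G4 → [P6:4 / Q5:13 / Q7:20 / W4:25] → P6 (4)
P6 → [Q5:9 / Q7:24 / W4:29] → Q5 (9)
Q5 → [Q7:33 / W4:38] → Q7 (33)
Q7 → [W4:5] → W4 (5)
Return W4→00: 26.
Total = 9 + 4 + 9 + 33 + 5 + 26 = 86.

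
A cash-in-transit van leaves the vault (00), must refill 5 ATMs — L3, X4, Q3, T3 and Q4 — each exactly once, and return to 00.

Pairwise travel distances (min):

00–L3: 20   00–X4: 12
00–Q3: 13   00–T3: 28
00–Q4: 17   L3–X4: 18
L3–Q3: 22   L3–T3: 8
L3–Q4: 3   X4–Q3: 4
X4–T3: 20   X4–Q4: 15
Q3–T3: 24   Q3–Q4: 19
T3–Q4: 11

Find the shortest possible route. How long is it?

Minimum total distance: 65 min.

With 5 stops there are 5!/2 = 60 distinct round trips (a route and its reverse cost the same).
00→L3→X4→Q3→T3→Q4→00: 20+18+4+24+11+17 = 94
00→L3→X4→Q3→Q4→T3→00: 20+18+4+19+11+28 = 100
00→L3→X4→T3→Q3→Q4→00: 20+18+20+24+19+17 = 118
00→L3→X4→T3→Q4→Q3→00: 20+18+20+11+19+13 = 101
00→L3→X4→Q4→Q3→T3→00: 20+18+15+19+24+28 = 124
00→L3→X4→Q4→T3→Q3→00: 20+18+15+11+24+13 = 101
00→L3→Q3→X4→T3→Q4→00: 20+22+4+20+11+17 = 94
00→L3→Q3→X4→Q4→T3→00: 20+22+4+15+11+28 = 100
00→L3→Q3→T3→X4→Q4→00: 20+22+24+20+15+17 = 118
00→L3→Q3→T3→Q4→X4→00: 20+22+24+11+15+12 = 104
00→L3→Q3→Q4→X4→T3→00: 20+22+19+15+20+28 = 124
00→L3→Q3→Q4→T3→X4→00: 20+22+19+11+20+12 = 104
00→L3→T3→X4→Q3→Q4→00: 20+8+20+4+19+17 = 88
00→L3→T3→X4→Q4→Q3→00: 20+8+20+15+19+13 = 95
… (46 more)
00→Q3→X4→T3→L3→Q4→00: 13+4+20+8+3+17 = 65  ← best
The minimum is 65.
One optimal route: 00 → Q3 → X4 → T3 → L3 → Q4 → 00 (or its reverse).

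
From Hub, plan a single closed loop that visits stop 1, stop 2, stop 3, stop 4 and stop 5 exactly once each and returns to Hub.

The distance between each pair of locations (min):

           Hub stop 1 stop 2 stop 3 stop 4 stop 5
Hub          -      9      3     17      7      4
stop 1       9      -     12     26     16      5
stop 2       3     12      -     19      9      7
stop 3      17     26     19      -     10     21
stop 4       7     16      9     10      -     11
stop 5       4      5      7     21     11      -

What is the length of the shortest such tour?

Shortest round trip = 57 min.

There are 60 distinct closed tours to check (reversals are equivalent).
Hub → stop 1 → stop 2 → stop 3 → stop 4 → stop 5 → Hub: 9+12+19+10+11+4 = 65
Hub → stop 1 → stop 2 → stop 3 → stop 5 → stop 4 → Hub: 9+12+19+21+11+7 = 79
Hub → stop 1 → stop 2 → stop 4 → stop 3 → stop 5 → Hub: 9+12+9+10+21+4 = 65
Hub → stop 1 → stop 2 → stop 4 → stop 5 → stop 3 → Hub: 9+12+9+11+21+17 = 79
Hub → stop 1 → stop 2 → stop 5 → stop 3 → stop 4 → Hub: 9+12+7+21+10+7 = 66
Hub → stop 1 → stop 2 → stop 5 → stop 4 → stop 3 → Hub: 9+12+7+11+10+17 = 66
Hub → stop 1 → stop 3 → stop 2 → stop 4 → stop 5 → Hub: 9+26+19+9+11+4 = 78
Hub → stop 1 → stop 3 → stop 2 → stop 5 → stop 4 → Hub: 9+26+19+7+11+7 = 79
Hub → stop 1 → stop 3 → stop 4 → stop 2 → stop 5 → Hub: 9+26+10+9+7+4 = 65
Hub → stop 1 → stop 3 → stop 4 → stop 5 → stop 2 → Hub: 9+26+10+11+7+3 = 66
Hub → stop 1 → stop 3 → stop 5 → stop 2 → stop 4 → Hub: 9+26+21+7+9+7 = 79
Hub → stop 1 → stop 3 → stop 5 → stop 4 → stop 2 → Hub: 9+26+21+11+9+3 = 79
Hub → stop 1 → stop 4 → stop 2 → stop 3 → stop 5 → Hub: 9+16+9+19+21+4 = 78
Hub → stop 1 → stop 4 → stop 2 → stop 5 → stop 3 → Hub: 9+16+9+7+21+17 = 79
… (46 more)
Hub → stop 1 → stop 5 → stop 2 → stop 3 → stop 4 → Hub: 9+5+7+19+10+7 = 57  ← best
The minimum is 57.
One optimal route: Hub → stop 1 → stop 5 → stop 2 → stop 3 → stop 4 → Hub (or its reverse).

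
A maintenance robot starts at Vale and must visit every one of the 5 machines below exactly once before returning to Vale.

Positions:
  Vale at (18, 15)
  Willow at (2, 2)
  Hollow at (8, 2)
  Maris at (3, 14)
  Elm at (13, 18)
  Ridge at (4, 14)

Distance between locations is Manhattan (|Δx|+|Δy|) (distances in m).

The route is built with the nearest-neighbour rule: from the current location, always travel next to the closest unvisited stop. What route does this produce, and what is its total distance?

Vale → [Elm:8 / Ridge:15 / Maris:16 / Hollow:23 / Willow:29] → Elm (8)
Elm → [Ridge:13 / Maris:14 / Hollow:21 / Willow:27] → Ridge (13)
Ridge → [Maris:1 / Willow:14 / Hollow:16] → Maris (1)
Maris → [Willow:13 / Hollow:17] → Willow (13)
Willow → [Hollow:6] → Hollow (6)
Return Hollow→Vale: 23.
Total = 8 + 13 + 1 + 13 + 6 + 23 = 64.

Nearest-neighbour total = 64 m; route Vale → Elm → Ridge → Maris → Willow → Hollow → Vale.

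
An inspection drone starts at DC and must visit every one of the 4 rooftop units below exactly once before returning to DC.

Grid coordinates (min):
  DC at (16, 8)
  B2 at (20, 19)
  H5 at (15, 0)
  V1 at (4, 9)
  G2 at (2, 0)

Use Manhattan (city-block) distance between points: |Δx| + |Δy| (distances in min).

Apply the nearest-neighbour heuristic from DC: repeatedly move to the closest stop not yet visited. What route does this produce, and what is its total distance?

At DC the remaining stops are H5 9, V1 13, B2 15, G2 22; go to H5.
At H5 the remaining stops are G2 13, V1 20, B2 24; go to G2.
At G2 the remaining stops are V1 11, B2 37; go to V1.
At V1 the remaining stops are B2 26; go to B2.
Return B2→DC: 15.
Total = 9 + 13 + 11 + 26 + 15 = 74.

Total distance 74 min via the nearest-neighbour route DC → H5 → G2 → V1 → B2 → DC.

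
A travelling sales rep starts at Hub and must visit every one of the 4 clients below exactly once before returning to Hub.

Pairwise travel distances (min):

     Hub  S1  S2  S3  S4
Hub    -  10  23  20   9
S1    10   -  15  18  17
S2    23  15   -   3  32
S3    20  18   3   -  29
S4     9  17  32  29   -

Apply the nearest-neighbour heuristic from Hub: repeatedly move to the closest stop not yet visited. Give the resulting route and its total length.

From Hub: distances to unvisited — S4=9, S1=10, S3=20, S2=23. Nearest is S4 (9).
From S4: distances to unvisited — S1=17, S3=29, S2=32. Nearest is S1 (17).
From S1: distances to unvisited — S2=15, S3=18. Nearest is S2 (15).
From S2: distances to unvisited — S3=3. Nearest is S3 (3).
Return S3→Hub: 20.
Total = 9 + 17 + 15 + 3 + 20 = 64.

64 min along Hub → S4 → S1 → S2 → S3 → Hub.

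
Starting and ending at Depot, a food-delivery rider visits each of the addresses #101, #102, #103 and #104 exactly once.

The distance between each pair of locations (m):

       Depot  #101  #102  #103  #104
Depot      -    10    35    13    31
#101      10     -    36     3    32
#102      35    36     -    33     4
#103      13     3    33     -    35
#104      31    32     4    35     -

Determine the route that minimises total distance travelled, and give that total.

There are 12 distinct closed tours to check (reversals are equivalent).
Depot → #101 → #102 → #103 → #104 → Depot: 10+36+33+35+31 = 145
Depot → #101 → #102 → #104 → #103 → Depot: 10+36+4+35+13 = 98
Depot → #101 → #103 → #102 → #104 → Depot: 10+3+33+4+31 = 81
Depot → #101 → #103 → #104 → #102 → Depot: 10+3+35+4+35 = 87
Depot → #101 → #104 → #102 → #103 → Depot: 10+32+4+33+13 = 92
Depot → #101 → #104 → #103 → #102 → Depot: 10+32+35+33+35 = 145
Depot → #102 → #101 → #103 → #104 → Depot: 35+36+3+35+31 = 140
Depot → #102 → #101 → #104 → #103 → Depot: 35+36+32+35+13 = 151
Depot → #102 → #103 → #101 → #104 → Depot: 35+33+3+32+31 = 134
Depot → #102 → #104 → #101 → #103 → Depot: 35+4+32+3+13 = 87
Depot → #103 → #101 → #102 → #104 → Depot: 13+3+36+4+31 = 87
Depot → #103 → #102 → #101 → #104 → Depot: 13+33+36+32+31 = 145
The minimum is 81.
One optimal route: Depot → #101 → #103 → #102 → #104 → Depot (or its reverse).

81 m — the shortest possible round trip.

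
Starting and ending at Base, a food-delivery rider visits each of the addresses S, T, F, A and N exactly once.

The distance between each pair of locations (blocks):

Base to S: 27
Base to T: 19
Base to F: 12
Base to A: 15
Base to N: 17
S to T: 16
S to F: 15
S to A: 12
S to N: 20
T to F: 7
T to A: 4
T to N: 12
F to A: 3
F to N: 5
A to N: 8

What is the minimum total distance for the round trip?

72 blocks — the shortest possible round trip.

Base - S - T - F - A - N - Base: 27+16+7+3+8+17 = 78
Base - S - T - F - N - A - Base: 27+16+7+5+8+15 = 78
Base - S - T - A - F - N - Base: 27+16+4+3+5+17 = 72
Base - S - T - A - N - F - Base: 27+16+4+8+5+12 = 72
Base - S - T - N - F - A - Base: 27+16+12+5+3+15 = 78
Base - S - T - N - A - F - Base: 27+16+12+8+3+12 = 78
Base - S - F - T - A - N - Base: 27+15+7+4+8+17 = 78
Base - S - F - T - N - A - Base: 27+15+7+12+8+15 = 84
Base - S - F - A - T - N - Base: 27+15+3+4+12+17 = 78
Base - S - F - A - N - T - Base: 27+15+3+8+12+19 = 84
Base - S - F - N - T - A - Base: 27+15+5+12+4+15 = 78
Base - S - F - N - A - T - Base: 27+15+5+8+4+19 = 78
Base - S - A - T - F - N - Base: 27+12+4+7+5+17 = 72
Base - S - A - T - N - F - Base: 27+12+4+12+5+12 = 72
… (46 more)
The minimum is 72.
One optimal route: Base → S → T → A → F → N → Base (or its reverse).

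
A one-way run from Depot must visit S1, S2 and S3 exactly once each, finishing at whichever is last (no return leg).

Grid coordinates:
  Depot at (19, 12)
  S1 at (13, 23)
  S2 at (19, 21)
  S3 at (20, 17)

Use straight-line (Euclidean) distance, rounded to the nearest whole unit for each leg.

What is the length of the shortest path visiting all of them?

Minimum one-way distance = 15.

There are 3! = 6 possible orderings.
Depot - S1 - S2 - S3: 13+6+4 = 23
Depot - S1 - S3 - S2: 13+9+4 = 26
Depot - S2 - S1 - S3: 9+6+9 = 24
Depot - S2 - S3 - S1: 9+4+9 = 22
Depot - S3 - S1 - S2: 5+9+6 = 20
Depot - S3 - S2 - S1: 5+4+6 = 15
The minimum is 15.
One shortest path: Depot → S3 → S2 → S1.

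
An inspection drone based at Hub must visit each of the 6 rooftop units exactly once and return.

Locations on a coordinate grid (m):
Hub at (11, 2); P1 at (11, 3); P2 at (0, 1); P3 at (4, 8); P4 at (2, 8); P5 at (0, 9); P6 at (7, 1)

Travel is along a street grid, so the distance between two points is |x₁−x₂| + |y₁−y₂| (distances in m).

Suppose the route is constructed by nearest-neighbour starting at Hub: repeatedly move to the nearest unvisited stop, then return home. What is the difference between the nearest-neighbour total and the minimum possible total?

Excess over optimum: 2 m.

Hub: P1=1, P6=5, P2=12, P3=13, P4=15, P5=18 ⇒ P1
P1: P6=6, P3=12, P2=13, P4=14, P5=17 ⇒ P6
P6: P2=7, P3=10, P4=12, P5=15 ⇒ P2
P2: P5=8, P4=9, P3=11 ⇒ P5
P5: P4=3, P3=5 ⇒ P4
P4: P3=2 ⇒ P3
NN route Hub → P1 → P6 → P2 → P5 → P4 → P3 → Hub costs 40.
Optimal: Hub → P1 → P3 → P4 → P5 → P2 → P6 → Hub costs 38 (by enumerating all 360 distinct tours).
Excess = 40 − 38 = 2.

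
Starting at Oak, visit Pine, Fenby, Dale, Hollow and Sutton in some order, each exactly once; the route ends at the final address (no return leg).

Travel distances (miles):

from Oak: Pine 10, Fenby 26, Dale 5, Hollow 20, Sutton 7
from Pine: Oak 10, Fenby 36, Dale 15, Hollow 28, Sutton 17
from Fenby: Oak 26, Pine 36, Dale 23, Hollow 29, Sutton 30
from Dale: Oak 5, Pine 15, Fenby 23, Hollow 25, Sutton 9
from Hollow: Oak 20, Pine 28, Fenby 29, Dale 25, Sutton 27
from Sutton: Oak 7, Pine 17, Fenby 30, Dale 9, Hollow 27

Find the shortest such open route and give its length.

Minimum one-way distance = 88 miles.

There are 5! = 120 possible orderings.
Oak → Pine → Fenby → Dale → Hollow → Sutton: 10+36+23+25+27 = 121
Oak → Pine → Fenby → Dale → Sutton → Hollow: 10+36+23+9+27 = 105
Oak → Pine → Fenby → Hollow → Dale → Sutton: 10+36+29+25+9 = 109
Oak → Pine → Fenby → Hollow → Sutton → Dale: 10+36+29+27+9 = 111
Oak → Pine → Fenby → Sutton → Dale → Hollow: 10+36+30+9+25 = 110
Oak → Pine → Fenby → Sutton → Hollow → Dale: 10+36+30+27+25 = 128
Oak → Pine → Dale → Fenby → Hollow → Sutton: 10+15+23+29+27 = 104
Oak → Pine → Dale → Fenby → Sutton → Hollow: 10+15+23+30+27 = 105
Oak → Pine → Dale → Hollow → Fenby → Sutton: 10+15+25+29+30 = 109
Oak → Pine → Dale → Hollow → Sutton → Fenby: 10+15+25+27+30 = 107
Oak → Pine → Dale → Sutton → Fenby → Hollow: 10+15+9+30+29 = 93
Oak → Pine → Dale → Sutton → Hollow → Fenby: 10+15+9+27+29 = 90
Oak → Pine → Hollow → Fenby → Dale → Sutton: 10+28+29+23+9 = 99
Oak → Pine → Hollow → Fenby → Sutton → Dale: 10+28+29+30+9 = 106
… (106 more)
Oak → Pine → Sutton → Dale → Fenby → Hollow: 10+17+9+23+29 = 88  ← best
The minimum is 88.
One shortest path: Oak → Pine → Sutton → Dale → Fenby → Hollow.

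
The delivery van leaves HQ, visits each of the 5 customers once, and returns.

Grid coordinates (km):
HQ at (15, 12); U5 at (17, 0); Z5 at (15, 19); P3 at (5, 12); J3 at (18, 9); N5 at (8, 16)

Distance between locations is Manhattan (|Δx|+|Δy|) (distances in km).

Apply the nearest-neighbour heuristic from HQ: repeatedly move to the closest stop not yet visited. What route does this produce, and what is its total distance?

At HQ the remaining stops are J3 6, Z5 7, P3 10, N5 11, U5 14; go to J3.
At J3 the remaining stops are U5 10, Z5 13, P3 16, N5 17; go to U5.
At U5 the remaining stops are Z5 21, P3 24, N5 25; go to Z5.
At Z5 the remaining stops are N5 10, P3 17; go to N5.
At N5 the remaining stops are P3 7; go to P3.
Return P3→HQ: 10.
Total = 6 + 10 + 21 + 10 + 7 + 10 = 64.

Nearest-neighbour total = 64 km; route HQ → J3 → U5 → Z5 → N5 → P3 → HQ.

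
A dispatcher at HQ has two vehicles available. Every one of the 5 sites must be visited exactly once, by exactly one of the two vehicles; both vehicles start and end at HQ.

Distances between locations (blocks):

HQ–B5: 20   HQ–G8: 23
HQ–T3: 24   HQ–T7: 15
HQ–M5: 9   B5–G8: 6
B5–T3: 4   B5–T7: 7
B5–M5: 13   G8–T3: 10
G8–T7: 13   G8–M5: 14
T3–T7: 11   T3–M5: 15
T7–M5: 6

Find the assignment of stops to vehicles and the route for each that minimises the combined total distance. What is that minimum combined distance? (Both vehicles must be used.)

Try each way of splitting the stops between the two vehicles (each non-empty) and, for each split, find the best tour for each vehicle:
  {B5} + {G8, T3, T7, M5}: 40 + 59 = 99
  {G8} + {B5, T3, T7, M5}: 46 + 50 = 96
  {B5, G8} + {T3, T7, M5}: 49 + 50 = 99
  {T3} + {B5, G8, T7, M5}: 48 + 51 = 99
  {B5, T3} + {G8, T7, M5}: 48 + 51 = 99
  {G8, T3} + {B5, T7, M5}: 57 + 42 = 99
  … (15 splits in total)
  {B5, G8, T3, T7} + {M5}: 59 + 18 = 77  ← best
Best: vehicle 1 HQ → G8 → B5 → T3 → T7 → HQ = 59; vehicle 2 HQ → M5 → HQ = 18; combined 77.

Minimum combined distance: 77 blocks.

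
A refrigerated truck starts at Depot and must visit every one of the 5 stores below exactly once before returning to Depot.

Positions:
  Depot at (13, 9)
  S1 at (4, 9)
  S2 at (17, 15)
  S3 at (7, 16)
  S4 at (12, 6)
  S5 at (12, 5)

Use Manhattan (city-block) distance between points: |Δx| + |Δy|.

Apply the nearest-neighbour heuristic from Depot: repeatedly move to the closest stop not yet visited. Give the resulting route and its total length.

At Depot the remaining stops are S4 4, S5 5, S1 9, S2 10, S3 13; go to S4.
At S4 the remaining stops are S5 1, S1 11, S2 14, S3 15; go to S5.
At S5 the remaining stops are S1 12, S2 15, S3 16; go to S1.
At S1 the remaining stops are S3 10, S2 19; go to S3.
At S3 the remaining stops are S2 11; go to S2.
Return S2→Depot: 10.
Total = 4 + 1 + 12 + 10 + 11 + 10 = 48.

Total distance 48 via the nearest-neighbour route Depot → S4 → S5 → S1 → S3 → S2 → Depot.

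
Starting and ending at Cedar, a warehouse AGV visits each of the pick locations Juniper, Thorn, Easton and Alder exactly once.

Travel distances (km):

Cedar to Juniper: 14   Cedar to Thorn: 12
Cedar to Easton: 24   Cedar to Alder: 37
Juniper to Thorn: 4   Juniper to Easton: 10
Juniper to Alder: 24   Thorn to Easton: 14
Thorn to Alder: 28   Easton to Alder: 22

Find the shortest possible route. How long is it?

85 km — the shortest possible round trip.

With 4 stops there are 4!/2 = 12 distinct round trips (a route and its reverse cost the same).
Cedar - Juniper - Thorn - Easton - Alder - Cedar: 14+4+14+22+37 = 91
Cedar - Juniper - Thorn - Alder - Easton - Cedar: 14+4+28+22+24 = 92
Cedar - Juniper - Easton - Thorn - Alder - Cedar: 14+10+14+28+37 = 103
Cedar - Juniper - Easton - Alder - Thorn - Cedar: 14+10+22+28+12 = 86
Cedar - Juniper - Alder - Thorn - Easton - Cedar: 14+24+28+14+24 = 104
Cedar - Juniper - Alder - Easton - Thorn - Cedar: 14+24+22+14+12 = 86
Cedar - Thorn - Juniper - Easton - Alder - Cedar: 12+4+10+22+37 = 85
Cedar - Thorn - Juniper - Alder - Easton - Cedar: 12+4+24+22+24 = 86
Cedar - Thorn - Easton - Juniper - Alder - Cedar: 12+14+10+24+37 = 97
Cedar - Thorn - Alder - Juniper - Easton - Cedar: 12+28+24+10+24 = 98
Cedar - Easton - Juniper - Thorn - Alder - Cedar: 24+10+4+28+37 = 103
Cedar - Easton - Thorn - Juniper - Alder - Cedar: 24+14+4+24+37 = 103
The minimum is 85.
One optimal route: Cedar → Thorn → Juniper → Easton → Alder → Cedar (or its reverse).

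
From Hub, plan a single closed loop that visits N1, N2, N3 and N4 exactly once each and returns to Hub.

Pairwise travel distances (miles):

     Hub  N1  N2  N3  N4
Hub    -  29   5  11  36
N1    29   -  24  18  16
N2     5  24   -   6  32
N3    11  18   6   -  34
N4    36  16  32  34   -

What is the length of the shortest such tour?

Shortest round trip = 81 miles.

There are 12 distinct closed tours to check (reversals are equivalent).
Hub-N1-N2-N3-N4-Hub: 29+24+6+34+36 = 129
Hub-N1-N2-N4-N3-Hub: 29+24+32+34+11 = 130
Hub-N1-N3-N2-N4-Hub: 29+18+6+32+36 = 121
Hub-N1-N3-N4-N2-Hub: 29+18+34+32+5 = 118
Hub-N1-N4-N2-N3-Hub: 29+16+32+6+11 = 94
Hub-N1-N4-N3-N2-Hub: 29+16+34+6+5 = 90
Hub-N2-N1-N3-N4-Hub: 5+24+18+34+36 = 117
Hub-N2-N1-N4-N3-Hub: 5+24+16+34+11 = 90
Hub-N2-N3-N1-N4-Hub: 5+6+18+16+36 = 81
Hub-N2-N4-N1-N3-Hub: 5+32+16+18+11 = 82
Hub-N3-N1-N2-N4-Hub: 11+18+24+32+36 = 121
Hub-N3-N2-N1-N4-Hub: 11+6+24+16+36 = 93
The minimum is 81.
One optimal route: Hub → N2 → N3 → N1 → N4 → Hub (or its reverse).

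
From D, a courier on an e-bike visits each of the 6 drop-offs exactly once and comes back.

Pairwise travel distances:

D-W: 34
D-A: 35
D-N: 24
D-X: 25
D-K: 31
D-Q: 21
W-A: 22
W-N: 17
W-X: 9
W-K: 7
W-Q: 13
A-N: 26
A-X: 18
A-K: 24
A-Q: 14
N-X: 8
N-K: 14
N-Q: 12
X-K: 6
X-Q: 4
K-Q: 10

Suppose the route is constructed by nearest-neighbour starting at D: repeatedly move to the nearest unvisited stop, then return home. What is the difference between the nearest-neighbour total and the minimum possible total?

From D: Q=21, N=24, X=25, K=31, W=34, A=35 → choose Q (21).
From Q: X=4, K=10, N=12, W=13, A=14 → choose X (4).
From X: K=6, N=8, W=9, A=18 → choose K (6).
From K: W=7, N=14, A=24 → choose W (7).
From W: N=17, A=22 → choose N (17).
From N: A=26 → choose A (26).
NN route D → Q → X → K → W → N → A → D costs 116.
Optimal: D → N → X → K → W → A → Q → D costs 102 (by enumerating all 360 distinct tours).
Excess = 116 − 102 = 14.

The nearest-neighbour route is 14 longer than optimal.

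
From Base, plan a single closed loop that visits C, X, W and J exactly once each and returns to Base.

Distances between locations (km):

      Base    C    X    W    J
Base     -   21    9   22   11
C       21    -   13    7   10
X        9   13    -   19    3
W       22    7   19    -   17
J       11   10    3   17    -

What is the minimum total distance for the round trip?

There are 12 distinct closed tours to check (reversals are equivalent).
Base-C-X-W-J-Base: 21+13+19+17+11 = 81
Base-C-X-J-W-Base: 21+13+3+17+22 = 76
Base-C-W-X-J-Base: 21+7+19+3+11 = 61
Base-C-W-J-X-Base: 21+7+17+3+9 = 57
Base-C-J-X-W-Base: 21+10+3+19+22 = 75
Base-C-J-W-X-Base: 21+10+17+19+9 = 76
Base-X-C-W-J-Base: 9+13+7+17+11 = 57
Base-X-C-J-W-Base: 9+13+10+17+22 = 71
Base-X-W-C-J-Base: 9+19+7+10+11 = 56
Base-X-J-C-W-Base: 9+3+10+7+22 = 51
Base-W-C-X-J-Base: 22+7+13+3+11 = 56
Base-W-X-C-J-Base: 22+19+13+10+11 = 75
The minimum is 51.
One optimal route: Base → X → J → C → W → Base (or its reverse).

Shortest round trip = 51 km.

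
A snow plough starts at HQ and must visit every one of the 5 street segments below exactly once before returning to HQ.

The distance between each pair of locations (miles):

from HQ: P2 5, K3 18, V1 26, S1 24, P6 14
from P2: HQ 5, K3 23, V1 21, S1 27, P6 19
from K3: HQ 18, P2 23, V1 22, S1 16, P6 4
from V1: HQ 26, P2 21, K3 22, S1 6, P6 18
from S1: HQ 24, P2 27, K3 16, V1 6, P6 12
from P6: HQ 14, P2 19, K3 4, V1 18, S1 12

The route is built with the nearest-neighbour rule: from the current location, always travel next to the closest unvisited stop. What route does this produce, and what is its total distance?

Total distance 76 miles via the nearest-neighbour route HQ → P2 → P6 → K3 → S1 → V1 → HQ.

At HQ the remaining stops are P2 5, P6 14, K3 18, S1 24, V1 26; go to P2.
At P2 the remaining stops are P6 19, V1 21, K3 23, S1 27; go to P6.
At P6 the remaining stops are K3 4, S1 12, V1 18; go to K3.
At K3 the remaining stops are S1 16, V1 22; go to S1.
At S1 the remaining stops are V1 6; go to V1.
Return V1→HQ: 26.
Total = 5 + 19 + 4 + 16 + 6 + 26 = 76.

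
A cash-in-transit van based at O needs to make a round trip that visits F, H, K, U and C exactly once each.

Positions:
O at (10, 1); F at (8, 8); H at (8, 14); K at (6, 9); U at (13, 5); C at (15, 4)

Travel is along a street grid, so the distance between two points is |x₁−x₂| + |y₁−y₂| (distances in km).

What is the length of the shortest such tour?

O-F-H-K-U-C-O: 9+6+7+11+3+8 = 44
O-F-H-K-C-U-O: 9+6+7+14+3+7 = 46
O-F-H-U-K-C-O: 9+6+14+11+14+8 = 62
O-F-H-U-C-K-O: 9+6+14+3+14+12 = 58
O-F-H-C-K-U-O: 9+6+17+14+11+7 = 64
O-F-H-C-U-K-O: 9+6+17+3+11+12 = 58
O-F-K-H-U-C-O: 9+3+7+14+3+8 = 44
O-F-K-H-C-U-O: 9+3+7+17+3+7 = 46
O-F-K-U-H-C-O: 9+3+11+14+17+8 = 62
O-F-K-U-C-H-O: 9+3+11+3+17+15 = 58
O-F-K-C-H-U-O: 9+3+14+17+14+7 = 64
O-F-K-C-U-H-O: 9+3+14+3+14+15 = 58
O-F-U-H-K-C-O: 9+8+14+7+14+8 = 60
O-F-U-H-C-K-O: 9+8+14+17+14+12 = 74
… (46 more)
The minimum is 44.
One optimal route: O → F → H → K → U → C → O (or its reverse).

Shortest round trip = 44 km.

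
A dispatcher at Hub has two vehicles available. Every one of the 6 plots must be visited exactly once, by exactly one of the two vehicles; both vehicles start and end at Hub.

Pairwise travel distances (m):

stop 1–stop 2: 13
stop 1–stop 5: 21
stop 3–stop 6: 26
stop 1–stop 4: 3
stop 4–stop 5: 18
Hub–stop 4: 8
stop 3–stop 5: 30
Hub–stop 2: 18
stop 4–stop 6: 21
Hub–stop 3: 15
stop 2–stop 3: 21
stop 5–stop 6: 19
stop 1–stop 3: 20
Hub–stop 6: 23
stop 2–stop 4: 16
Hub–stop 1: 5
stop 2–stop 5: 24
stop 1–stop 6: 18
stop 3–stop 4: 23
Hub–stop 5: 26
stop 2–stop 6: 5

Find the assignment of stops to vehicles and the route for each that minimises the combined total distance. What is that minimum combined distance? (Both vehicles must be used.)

There are 2^5 − 1 = 31 ways to divide the 6 stops into two non-empty groups. For each, the best each vehicle can do is its own shortest tour through its group:
  {stop 1} + {stop 2, stop 3, stop 4, stop 5, stop 6}: 10 + 86 = 96
  {stop 2} + {stop 1, stop 3, stop 4, stop 5, stop 6}: 36 + 86 = 122
  {stop 1, stop 2} + {stop 3, stop 4, stop 5, stop 6}: 36 + 86 = 122
  {stop 3} + {stop 1, stop 2, stop 4, stop 5, stop 6}: 30 + 68 = 98
  {stop 1, stop 3} + {stop 2, stop 4, stop 5, stop 6}: 40 + 68 = 108
  {stop 2, stop 3} + {stop 1, stop 4, stop 5, stop 6}: 54 + 68 = 122
  … (31 splits in total)
Best: vehicle 1 Hub → stop 1 → Hub = 10; vehicle 2 Hub → stop 3 → stop 2 → stop 6 → stop 5 → stop 4 → Hub = 86; combined 96.

Minimum combined distance: 96 m.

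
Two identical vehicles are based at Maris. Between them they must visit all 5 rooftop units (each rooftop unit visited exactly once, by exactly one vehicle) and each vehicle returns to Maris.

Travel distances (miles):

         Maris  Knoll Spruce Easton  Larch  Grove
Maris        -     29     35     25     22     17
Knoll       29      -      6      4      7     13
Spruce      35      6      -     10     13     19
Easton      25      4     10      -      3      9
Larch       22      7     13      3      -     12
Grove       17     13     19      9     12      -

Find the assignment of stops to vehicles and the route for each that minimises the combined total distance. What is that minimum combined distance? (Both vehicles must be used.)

Try each way of splitting the stops between the two vehicles (each non-empty) and, for each split, find the best tour for each vehicle:
  {Knoll} + {Spruce, Easton, Larch, Grove}: 58 + 71 = 129
  {Spruce} + {Knoll, Easton, Larch, Grove}: 70 + 59 = 129
  {Knoll, Spruce} + {Easton, Larch, Grove}: 70 + 51 = 121
  {Easton} + {Knoll, Spruce, Larch, Grove}: 50 + 71 = 121
  {Knoll, Easton} + {Spruce, Larch, Grove}: 58 + 71 = 129
  {Spruce, Easton} + {Knoll, Larch, Grove}: 70 + 59 = 129
  … (15 splits in total)
  {Knoll, Spruce, Easton, Larch} + {Grove}: 70 + 34 = 104  ← best
Best: vehicle 1 Maris → Knoll → Spruce → Easton → Larch → Maris = 70; vehicle 2 Maris → Grove → Maris = 34; combined 104.

Minimum combined distance: 104 miles.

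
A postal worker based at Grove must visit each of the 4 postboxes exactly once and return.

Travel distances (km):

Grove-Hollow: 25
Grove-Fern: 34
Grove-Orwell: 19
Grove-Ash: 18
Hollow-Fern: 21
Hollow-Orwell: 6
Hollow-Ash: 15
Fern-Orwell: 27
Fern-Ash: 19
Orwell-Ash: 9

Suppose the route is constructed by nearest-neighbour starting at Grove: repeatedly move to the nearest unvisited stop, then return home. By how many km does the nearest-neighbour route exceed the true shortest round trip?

The nearest-neighbour route is 5 km longer than optimal.

From Grove: Ash=18, Orwell=19, Hollow=25, Fern=34 → choose Ash (18).
From Ash: Orwell=9, Hollow=15, Fern=19 → choose Orwell (9).
From Orwell: Hollow=6, Fern=27 → choose Hollow (6).
From Hollow: Fern=21 → choose Fern (21).
NN route Grove → Ash → Orwell → Hollow → Fern → Grove costs 88.
Optimal: Grove → Orwell → Hollow → Fern → Ash → Grove costs 83 (by enumerating all 12 distinct tours).
Excess = 88 − 83 = 5.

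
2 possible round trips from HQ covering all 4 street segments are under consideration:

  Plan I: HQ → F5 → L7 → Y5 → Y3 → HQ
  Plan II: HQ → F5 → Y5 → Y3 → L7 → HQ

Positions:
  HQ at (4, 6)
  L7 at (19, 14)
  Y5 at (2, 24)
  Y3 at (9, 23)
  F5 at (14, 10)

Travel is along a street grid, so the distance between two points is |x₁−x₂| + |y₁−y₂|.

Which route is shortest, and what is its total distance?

80 — Plan I is the shortest.

Plan I: 14 + 9 + 27 + 8 + 22 = 80
Plan II: 14 + 26 + 8 + 19 + 23 = 90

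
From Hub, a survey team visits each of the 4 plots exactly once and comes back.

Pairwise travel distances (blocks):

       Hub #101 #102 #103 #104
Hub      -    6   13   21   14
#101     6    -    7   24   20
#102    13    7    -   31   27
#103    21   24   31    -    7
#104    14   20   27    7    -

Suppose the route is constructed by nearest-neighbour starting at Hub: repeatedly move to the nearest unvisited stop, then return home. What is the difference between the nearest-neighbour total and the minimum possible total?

Excess over optimum: 3 blocks.

From Hub: #101=6, #102=13, #104=14, #103=21 → choose #101 (6).
From #101: #102=7, #104=20, #103=24 → choose #102 (7).
From #102: #104=27, #103=31 → choose #104 (27).
From #104: #103=7 → choose #103 (7).
NN route Hub → #101 → #102 → #104 → #103 → Hub costs 68.
Optimal: Hub → #101 → #102 → #103 → #104 → Hub costs 65 (by enumerating all 12 distinct tours).
Excess = 68 − 65 = 3.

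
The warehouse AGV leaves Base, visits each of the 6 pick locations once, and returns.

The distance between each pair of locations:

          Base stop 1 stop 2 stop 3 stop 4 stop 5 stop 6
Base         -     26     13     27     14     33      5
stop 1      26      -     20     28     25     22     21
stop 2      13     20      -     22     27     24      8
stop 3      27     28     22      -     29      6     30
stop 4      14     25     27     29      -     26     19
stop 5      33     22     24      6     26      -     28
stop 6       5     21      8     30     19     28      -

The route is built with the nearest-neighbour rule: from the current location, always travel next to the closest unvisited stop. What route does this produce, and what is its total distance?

104 along Base → stop 6 → stop 2 → stop 1 → stop 5 → stop 3 → stop 4 → Base.

At Base the remaining stops are stop 6 5, stop 2 13, stop 4 14, stop 1 26, stop 3 27, stop 5 33; go to stop 6.
At stop 6 the remaining stops are stop 2 8, stop 4 19, stop 1 21, stop 5 28, stop 3 30; go to stop 2.
At stop 2 the remaining stops are stop 1 20, stop 3 22, stop 5 24, stop 4 27; go to stop 1.
At stop 1 the remaining stops are stop 5 22, stop 4 25, stop 3 28; go to stop 5.
At stop 5 the remaining stops are stop 3 6, stop 4 26; go to stop 3.
At stop 3 the remaining stops are stop 4 29; go to stop 4.
Return stop 4→Base: 14.
Total = 5 + 8 + 20 + 22 + 6 + 29 + 14 = 104.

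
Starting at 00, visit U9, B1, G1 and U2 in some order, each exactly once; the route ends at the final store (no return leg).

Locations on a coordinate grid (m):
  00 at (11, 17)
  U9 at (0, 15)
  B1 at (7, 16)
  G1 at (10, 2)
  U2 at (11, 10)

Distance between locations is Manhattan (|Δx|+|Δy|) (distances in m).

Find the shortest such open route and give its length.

38 m — the minimum one-way total.

There are 4! = 24 possible orderings.
00 - U9 - B1 - G1 - U2: 13+8+17+9 = 47
00 - U9 - B1 - U2 - G1: 13+8+10+9 = 40
00 - U9 - G1 - B1 - U2: 13+23+17+10 = 63
00 - U9 - G1 - U2 - B1: 13+23+9+10 = 55
00 - U9 - U2 - B1 - G1: 13+16+10+17 = 56
00 - U9 - U2 - G1 - B1: 13+16+9+17 = 55
00 - B1 - U9 - G1 - U2: 5+8+23+9 = 45
00 - B1 - U9 - U2 - G1: 5+8+16+9 = 38
00 - B1 - G1 - U9 - U2: 5+17+23+16 = 61
00 - B1 - G1 - U2 - U9: 5+17+9+16 = 47
00 - B1 - U2 - U9 - G1: 5+10+16+23 = 54
00 - B1 - U2 - G1 - U9: 5+10+9+23 = 47
00 - G1 - U9 - B1 - U2: 16+23+8+10 = 57
00 - G1 - U9 - U2 - B1: 16+23+16+10 = 65
… (10 more)
The minimum is 38.
One shortest path: 00 → B1 → U9 → U2 → G1.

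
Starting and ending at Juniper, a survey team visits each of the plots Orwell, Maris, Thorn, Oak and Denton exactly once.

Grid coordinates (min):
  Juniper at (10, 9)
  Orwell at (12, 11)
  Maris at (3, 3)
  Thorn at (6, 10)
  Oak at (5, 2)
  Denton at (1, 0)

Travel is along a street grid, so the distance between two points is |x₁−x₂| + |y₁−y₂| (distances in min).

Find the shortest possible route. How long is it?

Shortest round trip = 44 min.

With 5 stops there are 5!/2 = 60 distinct round trips (a route and its reverse cost the same).
Juniper → Orwell → Maris → Thorn → Oak → Denton → Juniper: 4+17+10+9+6+18 = 64
Juniper → Orwell → Maris → Thorn → Denton → Oak → Juniper: 4+17+10+15+6+12 = 64
Juniper → Orwell → Maris → Oak → Thorn → Denton → Juniper: 4+17+3+9+15+18 = 66
Juniper → Orwell → Maris → Oak → Denton → Thorn → Juniper: 4+17+3+6+15+5 = 50
Juniper → Orwell → Maris → Denton → Thorn → Oak → Juniper: 4+17+5+15+9+12 = 62
Juniper → Orwell → Maris → Denton → Oak → Thorn → Juniper: 4+17+5+6+9+5 = 46
Juniper → Orwell → Thorn → Maris → Oak → Denton → Juniper: 4+7+10+3+6+18 = 48
Juniper → Orwell → Thorn → Maris → Denton → Oak → Juniper: 4+7+10+5+6+12 = 44
Juniper → Orwell → Thorn → Oak → Maris → Denton → Juniper: 4+7+9+3+5+18 = 46
Juniper → Orwell → Thorn → Oak → Denton → Maris → Juniper: 4+7+9+6+5+13 = 44
Juniper → Orwell → Thorn → Denton → Maris → Oak → Juniper: 4+7+15+5+3+12 = 46
Juniper → Orwell → Thorn → Denton → Oak → Maris → Juniper: 4+7+15+6+3+13 = 48
Juniper → Orwell → Oak → Maris → Thorn → Denton → Juniper: 4+16+3+10+15+18 = 66
Juniper → Orwell → Oak → Maris → Denton → Thorn → Juniper: 4+16+3+5+15+5 = 48
… (46 more)
The minimum is 44.
One optimal route: Juniper → Orwell → Thorn → Maris → Denton → Oak → Juniper (or its reverse).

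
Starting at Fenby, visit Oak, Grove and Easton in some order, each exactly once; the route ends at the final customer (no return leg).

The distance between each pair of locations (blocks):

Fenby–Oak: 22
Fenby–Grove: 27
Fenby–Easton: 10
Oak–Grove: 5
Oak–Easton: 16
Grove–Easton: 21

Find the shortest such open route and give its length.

There are 3! = 6 possible orderings.
Fenby→Oak→Grove→Easton: 22+5+21 = 48
Fenby→Oak→Easton→Grove: 22+16+21 = 59
Fenby→Grove→Oak→Easton: 27+5+16 = 48
Fenby→Grove→Easton→Oak: 27+21+16 = 64
Fenby→Easton→Oak→Grove: 10+16+5 = 31
Fenby→Easton→Grove→Oak: 10+21+5 = 36
The minimum is 31.
One shortest path: Fenby → Easton → Oak → Grove.

31 blocks — the minimum one-way total.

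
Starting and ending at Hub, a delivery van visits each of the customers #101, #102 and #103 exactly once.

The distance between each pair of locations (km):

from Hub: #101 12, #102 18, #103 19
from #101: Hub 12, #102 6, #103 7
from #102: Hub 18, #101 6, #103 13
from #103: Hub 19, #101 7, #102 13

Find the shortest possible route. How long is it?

Minimum total distance: 50 km.

With 3 stops there are 3!/2 = 3 distinct round trips (a route and its reverse cost the same).
Hub-#101-#102-#103-Hub: 12+6+13+19 = 50
Hub-#101-#103-#102-Hub: 12+7+13+18 = 50
Hub-#102-#101-#103-Hub: 18+6+7+19 = 50
The minimum is 50.
One optimal route: Hub → #101 → #102 → #103 → Hub (or its reverse).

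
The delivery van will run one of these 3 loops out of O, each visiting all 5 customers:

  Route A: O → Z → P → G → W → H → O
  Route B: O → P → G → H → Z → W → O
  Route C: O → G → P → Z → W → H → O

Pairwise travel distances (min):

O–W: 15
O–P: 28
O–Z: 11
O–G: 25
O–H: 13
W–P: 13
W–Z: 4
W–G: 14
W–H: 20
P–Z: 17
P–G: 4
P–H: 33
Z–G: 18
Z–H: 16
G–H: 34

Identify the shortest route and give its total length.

Shortest is Route A, total 79 min.

Route A: 11 + 17 + 4 + 14 + 20 + 13 = 79
Route B: 28 + 4 + 34 + 16 + 4 + 15 = 101
Route C: 25 + 4 + 17 + 4 + 20 + 13 = 83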